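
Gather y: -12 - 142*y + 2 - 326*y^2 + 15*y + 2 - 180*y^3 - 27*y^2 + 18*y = -180*y^3 - 353*y^2 - 109*y - 8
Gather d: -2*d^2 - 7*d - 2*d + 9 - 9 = -2*d^2 - 9*d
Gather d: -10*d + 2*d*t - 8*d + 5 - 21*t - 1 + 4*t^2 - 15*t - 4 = d*(2*t - 18) + 4*t^2 - 36*t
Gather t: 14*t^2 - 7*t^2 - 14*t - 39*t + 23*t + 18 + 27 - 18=7*t^2 - 30*t + 27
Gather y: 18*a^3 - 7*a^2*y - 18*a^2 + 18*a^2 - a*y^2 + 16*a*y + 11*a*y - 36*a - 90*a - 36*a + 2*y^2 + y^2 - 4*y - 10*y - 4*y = 18*a^3 - 162*a + y^2*(3 - a) + y*(-7*a^2 + 27*a - 18)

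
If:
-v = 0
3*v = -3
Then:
No Solution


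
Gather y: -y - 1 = -y - 1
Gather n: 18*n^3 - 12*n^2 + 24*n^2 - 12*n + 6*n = 18*n^3 + 12*n^2 - 6*n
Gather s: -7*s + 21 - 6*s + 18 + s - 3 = 36 - 12*s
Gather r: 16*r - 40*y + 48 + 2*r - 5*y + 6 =18*r - 45*y + 54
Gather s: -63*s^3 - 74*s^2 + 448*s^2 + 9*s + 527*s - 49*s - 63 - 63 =-63*s^3 + 374*s^2 + 487*s - 126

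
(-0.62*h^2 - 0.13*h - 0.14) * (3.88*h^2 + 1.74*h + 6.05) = -2.4056*h^4 - 1.5832*h^3 - 4.5204*h^2 - 1.0301*h - 0.847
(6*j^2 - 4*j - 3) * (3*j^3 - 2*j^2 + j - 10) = 18*j^5 - 24*j^4 + 5*j^3 - 58*j^2 + 37*j + 30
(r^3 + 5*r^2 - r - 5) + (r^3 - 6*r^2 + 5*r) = 2*r^3 - r^2 + 4*r - 5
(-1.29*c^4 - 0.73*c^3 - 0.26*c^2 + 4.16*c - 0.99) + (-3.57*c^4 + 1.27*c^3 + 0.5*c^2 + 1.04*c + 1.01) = -4.86*c^4 + 0.54*c^3 + 0.24*c^2 + 5.2*c + 0.02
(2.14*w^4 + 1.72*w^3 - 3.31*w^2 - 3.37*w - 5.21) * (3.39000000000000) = 7.2546*w^4 + 5.8308*w^3 - 11.2209*w^2 - 11.4243*w - 17.6619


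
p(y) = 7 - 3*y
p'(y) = -3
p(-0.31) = 7.93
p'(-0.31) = -3.00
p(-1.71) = 12.13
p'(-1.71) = -3.00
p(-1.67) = 12.01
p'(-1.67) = -3.00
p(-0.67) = 9.01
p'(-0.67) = -3.00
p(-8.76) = 33.28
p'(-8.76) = -3.00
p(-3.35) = 17.05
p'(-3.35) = -3.00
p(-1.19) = 10.57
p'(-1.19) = -3.00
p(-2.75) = 15.25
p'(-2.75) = -3.00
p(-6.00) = 25.00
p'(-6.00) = -3.00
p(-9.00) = 34.00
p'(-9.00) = -3.00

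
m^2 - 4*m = m*(m - 4)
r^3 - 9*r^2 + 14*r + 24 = (r - 6)*(r - 4)*(r + 1)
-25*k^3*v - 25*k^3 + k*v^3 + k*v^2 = (-5*k + v)*(5*k + v)*(k*v + k)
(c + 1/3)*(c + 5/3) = c^2 + 2*c + 5/9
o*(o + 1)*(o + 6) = o^3 + 7*o^2 + 6*o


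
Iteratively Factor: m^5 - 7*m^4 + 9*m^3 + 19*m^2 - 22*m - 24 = (m - 3)*(m^4 - 4*m^3 - 3*m^2 + 10*m + 8) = (m - 3)*(m + 1)*(m^3 - 5*m^2 + 2*m + 8) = (m - 3)*(m + 1)^2*(m^2 - 6*m + 8) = (m - 4)*(m - 3)*(m + 1)^2*(m - 2)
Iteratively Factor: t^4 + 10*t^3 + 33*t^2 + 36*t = (t + 3)*(t^3 + 7*t^2 + 12*t) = (t + 3)^2*(t^2 + 4*t) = t*(t + 3)^2*(t + 4)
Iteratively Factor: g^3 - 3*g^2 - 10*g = (g + 2)*(g^2 - 5*g) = (g - 5)*(g + 2)*(g)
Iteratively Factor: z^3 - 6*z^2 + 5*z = (z - 1)*(z^2 - 5*z) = z*(z - 1)*(z - 5)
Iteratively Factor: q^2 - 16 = (q + 4)*(q - 4)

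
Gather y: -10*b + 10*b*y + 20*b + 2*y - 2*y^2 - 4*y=10*b - 2*y^2 + y*(10*b - 2)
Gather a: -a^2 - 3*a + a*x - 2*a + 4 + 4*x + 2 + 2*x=-a^2 + a*(x - 5) + 6*x + 6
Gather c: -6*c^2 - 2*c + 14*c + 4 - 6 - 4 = -6*c^2 + 12*c - 6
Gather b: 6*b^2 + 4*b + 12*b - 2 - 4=6*b^2 + 16*b - 6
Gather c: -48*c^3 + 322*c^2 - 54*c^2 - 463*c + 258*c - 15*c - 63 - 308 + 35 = -48*c^3 + 268*c^2 - 220*c - 336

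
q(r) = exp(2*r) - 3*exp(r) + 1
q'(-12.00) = 0.00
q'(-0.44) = -1.10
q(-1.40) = 0.32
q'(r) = 2*exp(2*r) - 3*exp(r)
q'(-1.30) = -0.67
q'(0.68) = 1.87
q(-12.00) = 1.00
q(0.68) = -1.03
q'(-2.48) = -0.24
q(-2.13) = 0.66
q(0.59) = -1.16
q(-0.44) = -0.52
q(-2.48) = 0.76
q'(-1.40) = -0.62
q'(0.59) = 1.10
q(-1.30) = 0.26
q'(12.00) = 52977755995.31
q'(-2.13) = -0.33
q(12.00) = 26488633866.47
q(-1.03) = 0.06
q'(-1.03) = -0.82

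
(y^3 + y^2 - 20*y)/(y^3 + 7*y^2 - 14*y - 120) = y/(y + 6)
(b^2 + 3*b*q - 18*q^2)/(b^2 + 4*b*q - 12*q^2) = (-b + 3*q)/(-b + 2*q)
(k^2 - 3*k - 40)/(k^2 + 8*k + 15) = (k - 8)/(k + 3)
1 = 1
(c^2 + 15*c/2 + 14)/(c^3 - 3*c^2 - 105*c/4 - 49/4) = 2*(c + 4)/(2*c^2 - 13*c - 7)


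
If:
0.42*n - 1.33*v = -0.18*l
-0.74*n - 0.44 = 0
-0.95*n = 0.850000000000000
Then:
No Solution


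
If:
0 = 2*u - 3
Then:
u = 3/2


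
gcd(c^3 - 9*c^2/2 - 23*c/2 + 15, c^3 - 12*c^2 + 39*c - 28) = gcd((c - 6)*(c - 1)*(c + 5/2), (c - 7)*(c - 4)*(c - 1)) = c - 1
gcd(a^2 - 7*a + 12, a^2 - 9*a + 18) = a - 3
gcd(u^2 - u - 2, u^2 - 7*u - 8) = u + 1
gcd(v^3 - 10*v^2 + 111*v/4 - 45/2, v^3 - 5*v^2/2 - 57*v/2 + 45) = v^2 - 15*v/2 + 9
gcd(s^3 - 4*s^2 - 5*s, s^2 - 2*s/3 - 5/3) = s + 1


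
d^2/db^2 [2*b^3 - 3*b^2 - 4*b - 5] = 12*b - 6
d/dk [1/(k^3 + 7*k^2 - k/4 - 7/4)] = 4*(-12*k^2 - 56*k + 1)/(4*k^3 + 28*k^2 - k - 7)^2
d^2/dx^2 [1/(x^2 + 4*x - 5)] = 2*(-x^2 - 4*x + 4*(x + 2)^2 + 5)/(x^2 + 4*x - 5)^3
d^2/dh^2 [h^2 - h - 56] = 2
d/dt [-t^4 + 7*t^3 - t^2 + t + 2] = -4*t^3 + 21*t^2 - 2*t + 1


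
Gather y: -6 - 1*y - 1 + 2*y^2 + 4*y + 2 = 2*y^2 + 3*y - 5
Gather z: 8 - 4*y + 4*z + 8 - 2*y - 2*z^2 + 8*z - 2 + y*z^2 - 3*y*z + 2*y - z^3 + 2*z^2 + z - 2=y*z^2 - 4*y - z^3 + z*(13 - 3*y) + 12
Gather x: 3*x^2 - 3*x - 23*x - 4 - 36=3*x^2 - 26*x - 40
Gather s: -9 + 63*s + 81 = 63*s + 72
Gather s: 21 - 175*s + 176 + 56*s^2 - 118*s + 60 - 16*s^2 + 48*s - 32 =40*s^2 - 245*s + 225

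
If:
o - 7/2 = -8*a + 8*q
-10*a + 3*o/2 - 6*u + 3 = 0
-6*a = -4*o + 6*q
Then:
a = 93/232 - 39*u/29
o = 39/58 - 144*u/29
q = 11/232 - 57*u/29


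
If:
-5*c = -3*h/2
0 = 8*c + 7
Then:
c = -7/8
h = -35/12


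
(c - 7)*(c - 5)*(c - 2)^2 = c^4 - 16*c^3 + 87*c^2 - 188*c + 140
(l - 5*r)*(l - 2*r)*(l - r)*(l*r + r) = l^4*r - 8*l^3*r^2 + l^3*r + 17*l^2*r^3 - 8*l^2*r^2 - 10*l*r^4 + 17*l*r^3 - 10*r^4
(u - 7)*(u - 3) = u^2 - 10*u + 21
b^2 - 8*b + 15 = (b - 5)*(b - 3)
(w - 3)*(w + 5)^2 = w^3 + 7*w^2 - 5*w - 75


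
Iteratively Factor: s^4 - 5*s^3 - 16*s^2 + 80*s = (s + 4)*(s^3 - 9*s^2 + 20*s) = (s - 4)*(s + 4)*(s^2 - 5*s) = s*(s - 4)*(s + 4)*(s - 5)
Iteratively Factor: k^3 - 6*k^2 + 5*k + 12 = (k - 3)*(k^2 - 3*k - 4) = (k - 4)*(k - 3)*(k + 1)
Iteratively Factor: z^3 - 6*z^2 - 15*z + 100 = (z + 4)*(z^2 - 10*z + 25) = (z - 5)*(z + 4)*(z - 5)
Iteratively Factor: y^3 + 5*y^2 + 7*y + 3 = (y + 3)*(y^2 + 2*y + 1) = (y + 1)*(y + 3)*(y + 1)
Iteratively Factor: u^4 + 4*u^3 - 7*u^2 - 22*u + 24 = (u + 4)*(u^3 - 7*u + 6) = (u - 2)*(u + 4)*(u^2 + 2*u - 3) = (u - 2)*(u - 1)*(u + 4)*(u + 3)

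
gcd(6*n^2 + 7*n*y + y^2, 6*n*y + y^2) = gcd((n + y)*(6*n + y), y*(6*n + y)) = 6*n + y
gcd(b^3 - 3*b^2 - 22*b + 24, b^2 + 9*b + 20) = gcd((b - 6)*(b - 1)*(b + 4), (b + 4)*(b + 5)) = b + 4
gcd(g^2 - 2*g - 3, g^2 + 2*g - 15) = g - 3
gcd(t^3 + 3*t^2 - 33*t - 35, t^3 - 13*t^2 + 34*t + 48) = t + 1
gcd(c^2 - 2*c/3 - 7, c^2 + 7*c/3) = c + 7/3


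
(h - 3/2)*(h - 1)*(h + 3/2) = h^3 - h^2 - 9*h/4 + 9/4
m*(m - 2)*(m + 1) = m^3 - m^2 - 2*m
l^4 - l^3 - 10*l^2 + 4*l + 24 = (l - 3)*(l - 2)*(l + 2)^2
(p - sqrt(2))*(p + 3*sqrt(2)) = p^2 + 2*sqrt(2)*p - 6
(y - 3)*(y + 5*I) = y^2 - 3*y + 5*I*y - 15*I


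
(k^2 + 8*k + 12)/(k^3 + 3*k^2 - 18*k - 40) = (k + 6)/(k^2 + k - 20)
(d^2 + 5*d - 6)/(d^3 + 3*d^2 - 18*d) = (d - 1)/(d*(d - 3))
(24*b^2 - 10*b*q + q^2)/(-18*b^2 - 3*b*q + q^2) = (-4*b + q)/(3*b + q)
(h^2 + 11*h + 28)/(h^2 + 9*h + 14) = (h + 4)/(h + 2)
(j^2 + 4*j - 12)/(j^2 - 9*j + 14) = (j + 6)/(j - 7)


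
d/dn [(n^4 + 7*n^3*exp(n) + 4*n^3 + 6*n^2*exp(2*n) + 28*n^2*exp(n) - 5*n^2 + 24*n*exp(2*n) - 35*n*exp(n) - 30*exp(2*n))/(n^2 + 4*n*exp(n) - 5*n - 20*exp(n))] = ((n^2 + 4*n*exp(n) - 5*n - 20*exp(n))*(7*n^3*exp(n) + 4*n^3 + 12*n^2*exp(2*n) + 49*n^2*exp(n) + 12*n^2 + 60*n*exp(2*n) + 21*n*exp(n) - 10*n - 36*exp(2*n) - 35*exp(n)) - (4*n*exp(n) + 2*n - 16*exp(n) - 5)*(n^4 + 7*n^3*exp(n) + 4*n^3 + 6*n^2*exp(2*n) + 28*n^2*exp(n) - 5*n^2 + 24*n*exp(2*n) - 35*n*exp(n) - 30*exp(2*n)))/(n^2 + 4*n*exp(n) - 5*n - 20*exp(n))^2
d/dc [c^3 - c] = 3*c^2 - 1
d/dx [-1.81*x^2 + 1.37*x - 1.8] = 1.37 - 3.62*x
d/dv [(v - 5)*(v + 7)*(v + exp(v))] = (v - 5)*(v + 7)*(exp(v) + 1) + (v - 5)*(v + exp(v)) + (v + 7)*(v + exp(v))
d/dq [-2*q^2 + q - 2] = 1 - 4*q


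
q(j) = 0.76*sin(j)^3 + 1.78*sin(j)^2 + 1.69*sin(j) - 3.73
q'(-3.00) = -1.22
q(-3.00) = -3.94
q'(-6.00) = 2.75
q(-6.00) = -3.10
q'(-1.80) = -0.09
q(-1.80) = -4.39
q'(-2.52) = -0.32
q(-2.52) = -4.26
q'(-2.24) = -0.19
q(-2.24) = -4.33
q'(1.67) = -0.74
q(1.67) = 0.46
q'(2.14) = -3.40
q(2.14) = -0.59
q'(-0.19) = 1.08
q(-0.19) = -3.99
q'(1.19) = 2.59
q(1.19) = -0.02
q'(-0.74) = 0.24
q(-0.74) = -4.29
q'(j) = 2.28*sin(j)^2*cos(j) + 3.56*sin(j)*cos(j) + 1.69*cos(j)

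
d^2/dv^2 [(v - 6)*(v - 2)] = 2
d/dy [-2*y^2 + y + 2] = 1 - 4*y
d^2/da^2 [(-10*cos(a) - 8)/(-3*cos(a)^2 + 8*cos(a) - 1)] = 4*(405*(1 - cos(2*a))^2*cos(a) + 264*(1 - cos(2*a))^2 + 1318*cos(a) + 1120*cos(2*a) - 108*cos(3*a) - 90*cos(5*a) - 2208)/(16*cos(a) - 3*cos(2*a) - 5)^3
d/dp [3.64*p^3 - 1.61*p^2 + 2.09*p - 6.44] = 10.92*p^2 - 3.22*p + 2.09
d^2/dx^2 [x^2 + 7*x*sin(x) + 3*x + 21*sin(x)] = -7*x*sin(x) - 21*sin(x) + 14*cos(x) + 2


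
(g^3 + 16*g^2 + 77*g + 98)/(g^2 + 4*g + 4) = (g^2 + 14*g + 49)/(g + 2)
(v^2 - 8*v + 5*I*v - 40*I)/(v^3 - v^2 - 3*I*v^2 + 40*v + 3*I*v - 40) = (v - 8)/(v^2 - v*(1 + 8*I) + 8*I)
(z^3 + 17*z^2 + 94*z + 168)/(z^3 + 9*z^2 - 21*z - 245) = (z^2 + 10*z + 24)/(z^2 + 2*z - 35)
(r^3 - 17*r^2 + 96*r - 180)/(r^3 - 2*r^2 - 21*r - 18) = (r^2 - 11*r + 30)/(r^2 + 4*r + 3)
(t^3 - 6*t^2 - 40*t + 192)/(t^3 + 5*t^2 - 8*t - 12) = (t^2 - 12*t + 32)/(t^2 - t - 2)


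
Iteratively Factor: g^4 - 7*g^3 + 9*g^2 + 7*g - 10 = (g - 2)*(g^3 - 5*g^2 - g + 5) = (g - 5)*(g - 2)*(g^2 - 1) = (g - 5)*(g - 2)*(g + 1)*(g - 1)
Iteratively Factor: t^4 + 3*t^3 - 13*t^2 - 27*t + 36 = (t - 3)*(t^3 + 6*t^2 + 5*t - 12) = (t - 3)*(t + 4)*(t^2 + 2*t - 3) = (t - 3)*(t - 1)*(t + 4)*(t + 3)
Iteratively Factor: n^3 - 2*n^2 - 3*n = (n + 1)*(n^2 - 3*n) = n*(n + 1)*(n - 3)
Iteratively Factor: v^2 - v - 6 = (v + 2)*(v - 3)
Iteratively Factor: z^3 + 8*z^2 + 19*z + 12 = (z + 1)*(z^2 + 7*z + 12) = (z + 1)*(z + 4)*(z + 3)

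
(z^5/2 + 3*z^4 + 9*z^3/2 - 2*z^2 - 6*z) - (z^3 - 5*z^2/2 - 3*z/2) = z^5/2 + 3*z^4 + 7*z^3/2 + z^2/2 - 9*z/2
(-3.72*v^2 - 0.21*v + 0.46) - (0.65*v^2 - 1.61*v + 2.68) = -4.37*v^2 + 1.4*v - 2.22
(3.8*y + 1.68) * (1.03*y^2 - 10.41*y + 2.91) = 3.914*y^3 - 37.8276*y^2 - 6.4308*y + 4.8888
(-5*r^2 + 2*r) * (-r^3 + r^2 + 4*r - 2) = 5*r^5 - 7*r^4 - 18*r^3 + 18*r^2 - 4*r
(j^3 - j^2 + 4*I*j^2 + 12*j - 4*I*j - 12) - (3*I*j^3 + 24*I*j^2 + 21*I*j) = j^3 - 3*I*j^3 - j^2 - 20*I*j^2 + 12*j - 25*I*j - 12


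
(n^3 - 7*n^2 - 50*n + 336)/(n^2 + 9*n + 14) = (n^2 - 14*n + 48)/(n + 2)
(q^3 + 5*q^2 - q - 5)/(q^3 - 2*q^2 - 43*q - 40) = (q - 1)/(q - 8)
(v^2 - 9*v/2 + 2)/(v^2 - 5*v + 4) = (v - 1/2)/(v - 1)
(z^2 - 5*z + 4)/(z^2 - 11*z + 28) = (z - 1)/(z - 7)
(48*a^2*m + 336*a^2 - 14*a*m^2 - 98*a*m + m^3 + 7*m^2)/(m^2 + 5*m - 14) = (48*a^2 - 14*a*m + m^2)/(m - 2)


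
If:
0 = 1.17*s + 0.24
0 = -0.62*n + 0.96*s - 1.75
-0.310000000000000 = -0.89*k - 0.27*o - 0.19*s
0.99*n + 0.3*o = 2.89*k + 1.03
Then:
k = -0.97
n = -3.14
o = 4.48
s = -0.21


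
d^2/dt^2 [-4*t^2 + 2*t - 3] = -8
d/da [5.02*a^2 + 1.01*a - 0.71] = 10.04*a + 1.01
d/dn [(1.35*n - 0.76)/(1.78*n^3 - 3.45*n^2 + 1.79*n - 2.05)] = (-4.806*n^3 + 8.7159*n^2 - 5.244*n - 1.4071)/(3.1684*n^6 - 12.282*n^5 + 18.2749*n^4 - 19.649*n^3 + 17.3491*n^2 - 7.339*n + 4.2025)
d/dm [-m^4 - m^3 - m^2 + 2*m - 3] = -4*m^3 - 3*m^2 - 2*m + 2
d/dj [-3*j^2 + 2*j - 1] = 2 - 6*j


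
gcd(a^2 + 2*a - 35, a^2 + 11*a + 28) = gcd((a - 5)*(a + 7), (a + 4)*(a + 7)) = a + 7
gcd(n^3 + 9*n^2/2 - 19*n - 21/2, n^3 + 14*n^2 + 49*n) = n + 7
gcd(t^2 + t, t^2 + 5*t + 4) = t + 1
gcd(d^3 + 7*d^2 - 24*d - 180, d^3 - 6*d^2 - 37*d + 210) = d^2 + d - 30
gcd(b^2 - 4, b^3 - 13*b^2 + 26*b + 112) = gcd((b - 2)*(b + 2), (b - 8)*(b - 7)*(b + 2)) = b + 2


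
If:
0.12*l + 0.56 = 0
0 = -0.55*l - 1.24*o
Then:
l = -4.67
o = 2.07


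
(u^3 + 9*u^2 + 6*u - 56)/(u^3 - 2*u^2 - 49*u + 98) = (u + 4)/(u - 7)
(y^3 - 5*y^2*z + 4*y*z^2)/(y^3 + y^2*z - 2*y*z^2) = (y - 4*z)/(y + 2*z)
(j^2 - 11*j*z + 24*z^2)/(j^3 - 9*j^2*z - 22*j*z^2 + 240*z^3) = (-j + 3*z)/(-j^2 + j*z + 30*z^2)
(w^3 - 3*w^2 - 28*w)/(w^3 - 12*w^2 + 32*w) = (w^2 - 3*w - 28)/(w^2 - 12*w + 32)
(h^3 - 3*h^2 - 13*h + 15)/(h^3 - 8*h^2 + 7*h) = (h^2 - 2*h - 15)/(h*(h - 7))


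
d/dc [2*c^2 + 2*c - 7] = 4*c + 2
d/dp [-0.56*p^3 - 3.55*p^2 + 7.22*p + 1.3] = -1.68*p^2 - 7.1*p + 7.22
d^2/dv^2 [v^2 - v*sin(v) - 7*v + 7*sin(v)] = v*sin(v) - 7*sin(v) - 2*cos(v) + 2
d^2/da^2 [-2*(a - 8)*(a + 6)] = -4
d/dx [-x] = -1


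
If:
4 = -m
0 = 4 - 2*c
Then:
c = 2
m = -4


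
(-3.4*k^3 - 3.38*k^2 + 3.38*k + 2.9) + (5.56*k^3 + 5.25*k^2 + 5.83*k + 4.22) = 2.16*k^3 + 1.87*k^2 + 9.21*k + 7.12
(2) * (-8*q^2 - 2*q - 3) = -16*q^2 - 4*q - 6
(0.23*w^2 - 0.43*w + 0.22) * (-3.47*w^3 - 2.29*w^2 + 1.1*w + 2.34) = -0.7981*w^5 + 0.9654*w^4 + 0.4743*w^3 - 0.4386*w^2 - 0.7642*w + 0.5148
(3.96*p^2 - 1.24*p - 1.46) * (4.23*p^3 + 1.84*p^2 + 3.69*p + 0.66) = 16.7508*p^5 + 2.0412*p^4 + 6.155*p^3 - 4.6484*p^2 - 6.2058*p - 0.9636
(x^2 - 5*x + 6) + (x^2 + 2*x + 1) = 2*x^2 - 3*x + 7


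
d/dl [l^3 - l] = 3*l^2 - 1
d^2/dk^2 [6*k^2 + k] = 12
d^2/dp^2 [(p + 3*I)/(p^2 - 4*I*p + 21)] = 2/(p^3 - 21*I*p^2 - 147*p + 343*I)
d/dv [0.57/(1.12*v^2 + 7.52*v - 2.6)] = (-1.2768*v - 4.2864)/(1.12*v^2 + 7.52*v - 2.6)^2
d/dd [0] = 0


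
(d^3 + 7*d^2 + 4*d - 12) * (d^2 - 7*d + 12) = d^5 - 33*d^3 + 44*d^2 + 132*d - 144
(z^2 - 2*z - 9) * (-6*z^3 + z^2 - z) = -6*z^5 + 13*z^4 + 51*z^3 - 7*z^2 + 9*z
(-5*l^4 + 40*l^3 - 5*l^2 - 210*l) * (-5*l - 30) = 25*l^5 - 50*l^4 - 1175*l^3 + 1200*l^2 + 6300*l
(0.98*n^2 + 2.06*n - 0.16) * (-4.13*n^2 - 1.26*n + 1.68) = -4.0474*n^4 - 9.7426*n^3 - 0.2884*n^2 + 3.6624*n - 0.2688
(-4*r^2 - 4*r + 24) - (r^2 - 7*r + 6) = -5*r^2 + 3*r + 18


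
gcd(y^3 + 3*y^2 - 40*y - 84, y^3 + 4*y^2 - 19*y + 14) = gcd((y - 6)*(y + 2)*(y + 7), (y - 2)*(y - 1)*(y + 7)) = y + 7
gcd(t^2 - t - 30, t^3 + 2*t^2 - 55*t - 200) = t + 5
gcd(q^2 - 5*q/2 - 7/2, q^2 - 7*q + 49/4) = q - 7/2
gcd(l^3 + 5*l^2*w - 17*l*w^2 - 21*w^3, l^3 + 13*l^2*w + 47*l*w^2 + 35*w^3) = l^2 + 8*l*w + 7*w^2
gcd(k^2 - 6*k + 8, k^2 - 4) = k - 2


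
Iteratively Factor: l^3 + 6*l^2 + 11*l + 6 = (l + 1)*(l^2 + 5*l + 6) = (l + 1)*(l + 2)*(l + 3)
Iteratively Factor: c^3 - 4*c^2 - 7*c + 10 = (c - 1)*(c^2 - 3*c - 10) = (c - 1)*(c + 2)*(c - 5)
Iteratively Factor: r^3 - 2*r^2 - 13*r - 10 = (r - 5)*(r^2 + 3*r + 2) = (r - 5)*(r + 1)*(r + 2)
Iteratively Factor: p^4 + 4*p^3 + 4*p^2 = (p)*(p^3 + 4*p^2 + 4*p) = p*(p + 2)*(p^2 + 2*p) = p*(p + 2)^2*(p)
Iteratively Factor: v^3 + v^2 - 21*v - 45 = (v + 3)*(v^2 - 2*v - 15) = (v - 5)*(v + 3)*(v + 3)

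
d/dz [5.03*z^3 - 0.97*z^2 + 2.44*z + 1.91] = 15.09*z^2 - 1.94*z + 2.44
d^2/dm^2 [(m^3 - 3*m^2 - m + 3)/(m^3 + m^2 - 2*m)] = 2*(-4*m^3 - 9*m^2 - 18*m - 12)/(m^3*(m^3 + 6*m^2 + 12*m + 8))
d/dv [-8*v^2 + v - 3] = 1 - 16*v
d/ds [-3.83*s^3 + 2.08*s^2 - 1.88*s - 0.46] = -11.49*s^2 + 4.16*s - 1.88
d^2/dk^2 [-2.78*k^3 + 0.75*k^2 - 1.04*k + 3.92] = 1.5 - 16.68*k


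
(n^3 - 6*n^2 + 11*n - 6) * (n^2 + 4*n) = n^5 - 2*n^4 - 13*n^3 + 38*n^2 - 24*n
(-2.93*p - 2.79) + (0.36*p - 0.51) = -2.57*p - 3.3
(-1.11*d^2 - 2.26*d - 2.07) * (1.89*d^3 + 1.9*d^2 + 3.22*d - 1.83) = -2.0979*d^5 - 6.3804*d^4 - 11.7805*d^3 - 9.1789*d^2 - 2.5296*d + 3.7881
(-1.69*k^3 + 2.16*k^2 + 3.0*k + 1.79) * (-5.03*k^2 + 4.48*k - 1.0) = 8.5007*k^5 - 18.436*k^4 - 3.7232*k^3 + 2.2763*k^2 + 5.0192*k - 1.79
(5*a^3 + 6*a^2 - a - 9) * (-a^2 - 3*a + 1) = -5*a^5 - 21*a^4 - 12*a^3 + 18*a^2 + 26*a - 9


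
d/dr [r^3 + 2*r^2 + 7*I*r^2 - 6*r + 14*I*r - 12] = 3*r^2 + r*(4 + 14*I) - 6 + 14*I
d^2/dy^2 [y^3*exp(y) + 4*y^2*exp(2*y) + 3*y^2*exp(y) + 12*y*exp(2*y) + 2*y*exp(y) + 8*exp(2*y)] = (y^3 + 16*y^2*exp(y) + 9*y^2 + 80*y*exp(y) + 20*y + 88*exp(y) + 10)*exp(y)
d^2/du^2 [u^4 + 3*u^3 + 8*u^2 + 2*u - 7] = 12*u^2 + 18*u + 16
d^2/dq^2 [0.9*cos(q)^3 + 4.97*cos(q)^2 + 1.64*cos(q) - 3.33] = -8.1*cos(q)^3 - 19.88*cos(q)^2 + 3.76*cos(q) + 9.94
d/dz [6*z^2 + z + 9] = 12*z + 1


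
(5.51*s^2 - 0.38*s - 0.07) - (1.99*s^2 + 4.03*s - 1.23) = 3.52*s^2 - 4.41*s + 1.16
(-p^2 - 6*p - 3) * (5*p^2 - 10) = -5*p^4 - 30*p^3 - 5*p^2 + 60*p + 30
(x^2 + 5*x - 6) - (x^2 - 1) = 5*x - 5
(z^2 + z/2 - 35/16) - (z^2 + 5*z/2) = -2*z - 35/16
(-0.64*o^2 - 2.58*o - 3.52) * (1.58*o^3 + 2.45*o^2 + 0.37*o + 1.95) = -1.0112*o^5 - 5.6444*o^4 - 12.1194*o^3 - 10.8266*o^2 - 6.3334*o - 6.864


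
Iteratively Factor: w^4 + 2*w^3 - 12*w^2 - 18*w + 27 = (w + 3)*(w^3 - w^2 - 9*w + 9) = (w - 1)*(w + 3)*(w^2 - 9) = (w - 3)*(w - 1)*(w + 3)*(w + 3)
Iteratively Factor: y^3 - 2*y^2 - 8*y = (y + 2)*(y^2 - 4*y) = (y - 4)*(y + 2)*(y)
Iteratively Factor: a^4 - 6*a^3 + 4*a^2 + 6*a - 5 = (a + 1)*(a^3 - 7*a^2 + 11*a - 5) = (a - 5)*(a + 1)*(a^2 - 2*a + 1) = (a - 5)*(a - 1)*(a + 1)*(a - 1)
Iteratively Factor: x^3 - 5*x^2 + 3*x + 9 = (x - 3)*(x^2 - 2*x - 3) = (x - 3)*(x + 1)*(x - 3)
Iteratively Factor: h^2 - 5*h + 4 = (h - 4)*(h - 1)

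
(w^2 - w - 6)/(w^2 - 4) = (w - 3)/(w - 2)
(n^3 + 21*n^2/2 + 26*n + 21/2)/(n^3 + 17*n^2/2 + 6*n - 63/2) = (2*n + 1)/(2*n - 3)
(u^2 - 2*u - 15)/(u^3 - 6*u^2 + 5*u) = (u + 3)/(u*(u - 1))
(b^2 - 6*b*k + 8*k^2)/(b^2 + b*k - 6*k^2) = (b - 4*k)/(b + 3*k)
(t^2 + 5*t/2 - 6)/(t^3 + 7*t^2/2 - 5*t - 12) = (2*t - 3)/(2*t^2 - t - 6)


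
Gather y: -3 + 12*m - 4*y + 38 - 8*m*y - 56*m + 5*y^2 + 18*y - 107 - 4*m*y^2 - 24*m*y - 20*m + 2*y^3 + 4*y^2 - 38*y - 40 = -64*m + 2*y^3 + y^2*(9 - 4*m) + y*(-32*m - 24) - 112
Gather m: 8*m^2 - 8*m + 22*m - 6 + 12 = 8*m^2 + 14*m + 6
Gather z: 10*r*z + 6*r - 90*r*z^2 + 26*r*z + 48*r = -90*r*z^2 + 36*r*z + 54*r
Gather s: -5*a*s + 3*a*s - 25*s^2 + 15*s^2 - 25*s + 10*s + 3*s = -10*s^2 + s*(-2*a - 12)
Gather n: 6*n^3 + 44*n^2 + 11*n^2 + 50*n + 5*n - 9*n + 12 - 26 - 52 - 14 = 6*n^3 + 55*n^2 + 46*n - 80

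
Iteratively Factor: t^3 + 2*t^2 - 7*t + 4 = (t - 1)*(t^2 + 3*t - 4) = (t - 1)*(t + 4)*(t - 1)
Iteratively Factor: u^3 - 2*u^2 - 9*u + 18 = (u + 3)*(u^2 - 5*u + 6) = (u - 3)*(u + 3)*(u - 2)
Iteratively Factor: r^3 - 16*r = (r)*(r^2 - 16) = r*(r - 4)*(r + 4)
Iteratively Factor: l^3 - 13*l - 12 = (l + 3)*(l^2 - 3*l - 4) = (l + 1)*(l + 3)*(l - 4)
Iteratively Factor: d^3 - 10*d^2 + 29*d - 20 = (d - 5)*(d^2 - 5*d + 4) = (d - 5)*(d - 1)*(d - 4)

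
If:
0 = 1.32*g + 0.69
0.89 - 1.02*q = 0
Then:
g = -0.52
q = 0.87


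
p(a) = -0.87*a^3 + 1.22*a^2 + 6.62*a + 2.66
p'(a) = -2.61*a^2 + 2.44*a + 6.62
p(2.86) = 11.22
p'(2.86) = -7.75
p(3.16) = 8.31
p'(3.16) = -11.73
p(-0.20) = 1.39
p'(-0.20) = 6.03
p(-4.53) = 78.58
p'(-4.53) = -57.99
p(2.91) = 10.82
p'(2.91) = -8.38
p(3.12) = 8.77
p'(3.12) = -11.17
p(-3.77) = 41.66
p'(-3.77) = -39.67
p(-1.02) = -1.90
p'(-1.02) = 1.42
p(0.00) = 2.66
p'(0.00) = 6.62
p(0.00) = 2.66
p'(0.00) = 6.62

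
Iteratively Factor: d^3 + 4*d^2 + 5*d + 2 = (d + 1)*(d^2 + 3*d + 2) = (d + 1)*(d + 2)*(d + 1)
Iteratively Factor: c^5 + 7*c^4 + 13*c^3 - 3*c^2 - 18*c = (c + 2)*(c^4 + 5*c^3 + 3*c^2 - 9*c) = (c - 1)*(c + 2)*(c^3 + 6*c^2 + 9*c) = c*(c - 1)*(c + 2)*(c^2 + 6*c + 9) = c*(c - 1)*(c + 2)*(c + 3)*(c + 3)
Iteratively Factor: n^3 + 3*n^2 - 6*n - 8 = (n - 2)*(n^2 + 5*n + 4) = (n - 2)*(n + 1)*(n + 4)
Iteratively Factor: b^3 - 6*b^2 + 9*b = (b)*(b^2 - 6*b + 9) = b*(b - 3)*(b - 3)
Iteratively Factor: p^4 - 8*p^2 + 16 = (p - 2)*(p^3 + 2*p^2 - 4*p - 8) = (p - 2)*(p + 2)*(p^2 - 4) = (p - 2)^2*(p + 2)*(p + 2)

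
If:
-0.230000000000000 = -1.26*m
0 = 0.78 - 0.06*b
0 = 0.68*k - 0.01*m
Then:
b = 13.00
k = 0.00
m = 0.18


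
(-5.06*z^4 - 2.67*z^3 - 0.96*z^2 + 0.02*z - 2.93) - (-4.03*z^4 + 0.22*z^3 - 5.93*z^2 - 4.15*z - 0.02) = -1.03*z^4 - 2.89*z^3 + 4.97*z^2 + 4.17*z - 2.91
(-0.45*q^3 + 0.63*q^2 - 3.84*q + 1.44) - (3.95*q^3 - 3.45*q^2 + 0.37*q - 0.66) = -4.4*q^3 + 4.08*q^2 - 4.21*q + 2.1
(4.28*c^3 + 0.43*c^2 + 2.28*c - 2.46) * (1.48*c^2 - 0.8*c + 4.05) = 6.3344*c^5 - 2.7876*c^4 + 20.3644*c^3 - 3.7233*c^2 + 11.202*c - 9.963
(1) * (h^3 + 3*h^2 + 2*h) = h^3 + 3*h^2 + 2*h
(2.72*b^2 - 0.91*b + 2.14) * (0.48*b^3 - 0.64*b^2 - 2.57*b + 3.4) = 1.3056*b^5 - 2.1776*b^4 - 5.3808*b^3 + 10.2171*b^2 - 8.5938*b + 7.276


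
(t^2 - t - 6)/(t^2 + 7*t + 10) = (t - 3)/(t + 5)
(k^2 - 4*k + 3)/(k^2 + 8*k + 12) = (k^2 - 4*k + 3)/(k^2 + 8*k + 12)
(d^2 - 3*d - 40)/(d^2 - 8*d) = (d + 5)/d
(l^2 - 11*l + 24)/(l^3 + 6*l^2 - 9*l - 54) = (l - 8)/(l^2 + 9*l + 18)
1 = 1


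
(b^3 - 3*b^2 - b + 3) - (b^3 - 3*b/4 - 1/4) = -3*b^2 - b/4 + 13/4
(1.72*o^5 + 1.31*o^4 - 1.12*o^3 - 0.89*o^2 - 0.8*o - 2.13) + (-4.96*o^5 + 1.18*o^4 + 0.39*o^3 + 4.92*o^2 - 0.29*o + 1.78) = -3.24*o^5 + 2.49*o^4 - 0.73*o^3 + 4.03*o^2 - 1.09*o - 0.35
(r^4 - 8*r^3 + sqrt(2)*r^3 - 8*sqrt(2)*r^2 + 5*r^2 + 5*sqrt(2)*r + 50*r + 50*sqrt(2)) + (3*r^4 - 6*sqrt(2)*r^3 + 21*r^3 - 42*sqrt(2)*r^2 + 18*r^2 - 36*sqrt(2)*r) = 4*r^4 - 5*sqrt(2)*r^3 + 13*r^3 - 50*sqrt(2)*r^2 + 23*r^2 - 31*sqrt(2)*r + 50*r + 50*sqrt(2)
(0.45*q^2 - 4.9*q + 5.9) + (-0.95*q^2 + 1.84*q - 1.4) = -0.5*q^2 - 3.06*q + 4.5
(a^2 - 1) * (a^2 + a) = a^4 + a^3 - a^2 - a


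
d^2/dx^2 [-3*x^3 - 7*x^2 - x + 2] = -18*x - 14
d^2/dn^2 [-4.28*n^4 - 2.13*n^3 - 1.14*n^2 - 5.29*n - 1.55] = -51.36*n^2 - 12.78*n - 2.28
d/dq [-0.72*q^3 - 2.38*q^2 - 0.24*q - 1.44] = -2.16*q^2 - 4.76*q - 0.24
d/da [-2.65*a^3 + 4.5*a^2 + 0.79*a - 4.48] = -7.95*a^2 + 9.0*a + 0.79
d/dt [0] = 0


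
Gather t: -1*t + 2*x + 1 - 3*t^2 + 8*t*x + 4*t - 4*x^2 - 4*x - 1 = -3*t^2 + t*(8*x + 3) - 4*x^2 - 2*x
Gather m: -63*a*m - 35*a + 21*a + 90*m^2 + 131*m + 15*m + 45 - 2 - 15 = -14*a + 90*m^2 + m*(146 - 63*a) + 28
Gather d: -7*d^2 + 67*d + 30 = -7*d^2 + 67*d + 30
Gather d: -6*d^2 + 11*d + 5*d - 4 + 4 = -6*d^2 + 16*d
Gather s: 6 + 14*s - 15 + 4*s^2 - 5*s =4*s^2 + 9*s - 9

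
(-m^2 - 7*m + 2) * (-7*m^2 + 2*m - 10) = 7*m^4 + 47*m^3 - 18*m^2 + 74*m - 20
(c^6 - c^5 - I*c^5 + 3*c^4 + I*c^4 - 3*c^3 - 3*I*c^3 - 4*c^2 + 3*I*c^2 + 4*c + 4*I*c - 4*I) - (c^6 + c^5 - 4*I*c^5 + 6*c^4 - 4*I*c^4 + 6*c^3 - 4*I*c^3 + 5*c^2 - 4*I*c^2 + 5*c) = -2*c^5 + 3*I*c^5 - 3*c^4 + 5*I*c^4 - 9*c^3 + I*c^3 - 9*c^2 + 7*I*c^2 - c + 4*I*c - 4*I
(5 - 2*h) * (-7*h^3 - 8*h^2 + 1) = 14*h^4 - 19*h^3 - 40*h^2 - 2*h + 5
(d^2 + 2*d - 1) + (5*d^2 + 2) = 6*d^2 + 2*d + 1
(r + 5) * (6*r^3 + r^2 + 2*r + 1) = 6*r^4 + 31*r^3 + 7*r^2 + 11*r + 5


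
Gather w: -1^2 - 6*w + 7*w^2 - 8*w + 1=7*w^2 - 14*w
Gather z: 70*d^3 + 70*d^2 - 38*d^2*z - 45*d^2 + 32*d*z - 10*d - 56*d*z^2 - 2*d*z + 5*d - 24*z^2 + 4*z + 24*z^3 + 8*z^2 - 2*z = 70*d^3 + 25*d^2 - 5*d + 24*z^3 + z^2*(-56*d - 16) + z*(-38*d^2 + 30*d + 2)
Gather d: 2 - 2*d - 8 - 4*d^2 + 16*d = -4*d^2 + 14*d - 6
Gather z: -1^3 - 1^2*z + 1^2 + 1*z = 0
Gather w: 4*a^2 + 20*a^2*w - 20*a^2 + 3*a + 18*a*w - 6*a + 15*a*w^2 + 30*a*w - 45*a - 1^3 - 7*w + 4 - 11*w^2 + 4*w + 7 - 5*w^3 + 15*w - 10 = -16*a^2 - 48*a - 5*w^3 + w^2*(15*a - 11) + w*(20*a^2 + 48*a + 12)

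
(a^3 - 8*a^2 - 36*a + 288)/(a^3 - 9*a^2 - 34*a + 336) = (a - 6)/(a - 7)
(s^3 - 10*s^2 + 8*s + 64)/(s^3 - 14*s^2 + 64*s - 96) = (s^2 - 6*s - 16)/(s^2 - 10*s + 24)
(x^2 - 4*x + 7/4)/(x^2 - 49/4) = (2*x - 1)/(2*x + 7)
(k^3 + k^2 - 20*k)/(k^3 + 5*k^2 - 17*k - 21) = k*(k^2 + k - 20)/(k^3 + 5*k^2 - 17*k - 21)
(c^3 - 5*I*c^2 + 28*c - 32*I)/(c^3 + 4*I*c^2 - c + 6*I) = (c^2 - 4*I*c + 32)/(c^2 + 5*I*c - 6)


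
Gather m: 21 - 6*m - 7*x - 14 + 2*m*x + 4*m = m*(2*x - 2) - 7*x + 7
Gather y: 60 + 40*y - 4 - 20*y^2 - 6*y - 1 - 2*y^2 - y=-22*y^2 + 33*y + 55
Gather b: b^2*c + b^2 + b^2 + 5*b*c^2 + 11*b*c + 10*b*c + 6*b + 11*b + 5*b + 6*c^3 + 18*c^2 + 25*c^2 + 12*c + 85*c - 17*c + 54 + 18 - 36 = b^2*(c + 2) + b*(5*c^2 + 21*c + 22) + 6*c^3 + 43*c^2 + 80*c + 36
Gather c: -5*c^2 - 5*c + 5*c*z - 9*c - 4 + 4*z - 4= -5*c^2 + c*(5*z - 14) + 4*z - 8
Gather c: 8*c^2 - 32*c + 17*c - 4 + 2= 8*c^2 - 15*c - 2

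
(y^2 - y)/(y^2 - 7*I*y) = (y - 1)/(y - 7*I)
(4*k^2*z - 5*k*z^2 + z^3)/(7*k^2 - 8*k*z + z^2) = z*(-4*k + z)/(-7*k + z)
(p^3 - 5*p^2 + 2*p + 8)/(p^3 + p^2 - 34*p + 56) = (p + 1)/(p + 7)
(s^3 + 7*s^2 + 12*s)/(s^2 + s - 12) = s*(s + 3)/(s - 3)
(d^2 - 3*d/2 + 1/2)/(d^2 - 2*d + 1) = (d - 1/2)/(d - 1)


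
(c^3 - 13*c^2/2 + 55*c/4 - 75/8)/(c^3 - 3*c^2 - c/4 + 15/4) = (c - 5/2)/(c + 1)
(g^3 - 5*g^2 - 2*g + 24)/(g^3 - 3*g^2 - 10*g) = (g^2 - 7*g + 12)/(g*(g - 5))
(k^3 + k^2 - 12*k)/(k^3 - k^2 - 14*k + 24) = k/(k - 2)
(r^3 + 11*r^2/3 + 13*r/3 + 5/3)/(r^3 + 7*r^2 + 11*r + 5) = (r + 5/3)/(r + 5)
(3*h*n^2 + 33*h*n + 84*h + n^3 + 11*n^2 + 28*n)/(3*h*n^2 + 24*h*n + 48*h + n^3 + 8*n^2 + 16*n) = (n + 7)/(n + 4)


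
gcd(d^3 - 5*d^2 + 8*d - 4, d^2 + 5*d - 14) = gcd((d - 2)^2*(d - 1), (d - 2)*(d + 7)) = d - 2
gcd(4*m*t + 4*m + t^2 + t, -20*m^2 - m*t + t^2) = 4*m + t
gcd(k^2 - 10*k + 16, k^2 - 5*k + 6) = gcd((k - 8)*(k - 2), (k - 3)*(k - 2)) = k - 2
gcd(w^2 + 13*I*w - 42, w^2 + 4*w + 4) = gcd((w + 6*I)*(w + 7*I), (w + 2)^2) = 1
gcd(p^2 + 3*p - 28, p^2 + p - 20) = p - 4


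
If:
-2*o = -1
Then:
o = 1/2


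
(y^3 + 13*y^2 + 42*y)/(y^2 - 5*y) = (y^2 + 13*y + 42)/(y - 5)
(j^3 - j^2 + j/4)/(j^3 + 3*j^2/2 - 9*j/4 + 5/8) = 2*j/(2*j + 5)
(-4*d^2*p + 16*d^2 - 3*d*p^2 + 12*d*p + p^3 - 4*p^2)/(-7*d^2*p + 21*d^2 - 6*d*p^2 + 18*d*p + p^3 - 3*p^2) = (-4*d*p + 16*d + p^2 - 4*p)/(-7*d*p + 21*d + p^2 - 3*p)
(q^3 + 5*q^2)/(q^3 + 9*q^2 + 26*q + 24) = q^2*(q + 5)/(q^3 + 9*q^2 + 26*q + 24)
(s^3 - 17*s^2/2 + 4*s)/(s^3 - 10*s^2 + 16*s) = (s - 1/2)/(s - 2)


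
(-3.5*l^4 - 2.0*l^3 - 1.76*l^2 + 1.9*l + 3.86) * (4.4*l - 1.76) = -15.4*l^5 - 2.64*l^4 - 4.224*l^3 + 11.4576*l^2 + 13.64*l - 6.7936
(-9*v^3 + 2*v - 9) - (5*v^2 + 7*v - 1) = -9*v^3 - 5*v^2 - 5*v - 8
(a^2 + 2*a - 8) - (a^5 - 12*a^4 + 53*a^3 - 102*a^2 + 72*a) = -a^5 + 12*a^4 - 53*a^3 + 103*a^2 - 70*a - 8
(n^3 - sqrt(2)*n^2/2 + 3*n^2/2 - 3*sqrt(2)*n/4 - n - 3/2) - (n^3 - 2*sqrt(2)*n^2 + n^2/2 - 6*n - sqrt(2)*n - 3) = n^2 + 3*sqrt(2)*n^2/2 + sqrt(2)*n/4 + 5*n + 3/2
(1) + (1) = 2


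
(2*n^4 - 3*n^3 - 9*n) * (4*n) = 8*n^5 - 12*n^4 - 36*n^2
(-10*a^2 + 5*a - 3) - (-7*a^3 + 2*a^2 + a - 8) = 7*a^3 - 12*a^2 + 4*a + 5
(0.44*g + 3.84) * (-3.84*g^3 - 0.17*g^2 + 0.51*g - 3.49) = -1.6896*g^4 - 14.8204*g^3 - 0.4284*g^2 + 0.4228*g - 13.4016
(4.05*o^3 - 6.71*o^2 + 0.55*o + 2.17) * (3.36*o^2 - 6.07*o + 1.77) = 13.608*o^5 - 47.1291*o^4 + 49.7462*o^3 - 7.924*o^2 - 12.1984*o + 3.8409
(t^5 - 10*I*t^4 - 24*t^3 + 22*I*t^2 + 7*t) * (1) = t^5 - 10*I*t^4 - 24*t^3 + 22*I*t^2 + 7*t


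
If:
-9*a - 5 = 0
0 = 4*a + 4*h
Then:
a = -5/9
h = 5/9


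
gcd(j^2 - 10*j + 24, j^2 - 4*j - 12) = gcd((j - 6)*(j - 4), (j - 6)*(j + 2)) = j - 6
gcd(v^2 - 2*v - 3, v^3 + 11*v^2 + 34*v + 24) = v + 1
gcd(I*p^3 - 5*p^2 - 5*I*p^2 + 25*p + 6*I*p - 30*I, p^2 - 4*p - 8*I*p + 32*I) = 1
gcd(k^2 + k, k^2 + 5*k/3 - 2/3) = 1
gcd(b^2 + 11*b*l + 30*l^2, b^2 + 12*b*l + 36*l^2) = b + 6*l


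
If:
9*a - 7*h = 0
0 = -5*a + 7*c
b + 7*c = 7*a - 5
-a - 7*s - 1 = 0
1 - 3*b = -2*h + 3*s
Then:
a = 115/21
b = 125/21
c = 575/147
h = 345/49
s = -136/147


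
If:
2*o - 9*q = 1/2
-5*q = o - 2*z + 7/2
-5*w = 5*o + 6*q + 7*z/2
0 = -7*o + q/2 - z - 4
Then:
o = -203/286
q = -61/286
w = 2073/5720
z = 493/572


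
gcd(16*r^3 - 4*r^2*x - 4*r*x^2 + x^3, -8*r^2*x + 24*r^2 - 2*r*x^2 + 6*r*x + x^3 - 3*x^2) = -8*r^2 - 2*r*x + x^2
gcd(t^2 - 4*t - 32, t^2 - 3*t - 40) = t - 8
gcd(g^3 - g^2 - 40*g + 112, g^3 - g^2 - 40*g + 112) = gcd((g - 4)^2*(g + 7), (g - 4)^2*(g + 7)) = g^3 - g^2 - 40*g + 112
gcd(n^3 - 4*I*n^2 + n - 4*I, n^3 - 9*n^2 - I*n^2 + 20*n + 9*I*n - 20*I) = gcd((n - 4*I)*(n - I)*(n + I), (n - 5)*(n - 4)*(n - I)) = n - I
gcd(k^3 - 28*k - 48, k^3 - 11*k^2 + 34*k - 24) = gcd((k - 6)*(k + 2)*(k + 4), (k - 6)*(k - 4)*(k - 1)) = k - 6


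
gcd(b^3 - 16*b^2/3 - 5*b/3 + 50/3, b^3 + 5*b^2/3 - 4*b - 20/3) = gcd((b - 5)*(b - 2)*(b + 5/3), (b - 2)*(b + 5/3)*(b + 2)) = b^2 - b/3 - 10/3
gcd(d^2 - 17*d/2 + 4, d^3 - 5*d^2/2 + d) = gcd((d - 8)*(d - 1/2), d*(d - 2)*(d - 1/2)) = d - 1/2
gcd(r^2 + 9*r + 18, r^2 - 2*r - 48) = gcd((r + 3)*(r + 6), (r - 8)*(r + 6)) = r + 6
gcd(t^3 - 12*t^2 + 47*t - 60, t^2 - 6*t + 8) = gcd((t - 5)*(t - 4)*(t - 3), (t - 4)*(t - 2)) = t - 4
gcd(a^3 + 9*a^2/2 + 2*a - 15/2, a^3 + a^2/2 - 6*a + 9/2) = a^2 + 2*a - 3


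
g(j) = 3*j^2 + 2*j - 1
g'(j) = 6*j + 2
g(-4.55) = 52.01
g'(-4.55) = -25.30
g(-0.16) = -1.24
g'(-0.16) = 1.04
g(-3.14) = 22.30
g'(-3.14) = -16.84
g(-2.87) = 17.97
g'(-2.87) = -15.22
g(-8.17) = 182.91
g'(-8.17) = -47.02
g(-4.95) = 62.61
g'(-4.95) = -27.70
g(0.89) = 3.16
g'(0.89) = 7.34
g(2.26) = 18.84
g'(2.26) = 15.56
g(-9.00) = 224.00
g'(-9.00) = -52.00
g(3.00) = 32.00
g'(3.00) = 20.00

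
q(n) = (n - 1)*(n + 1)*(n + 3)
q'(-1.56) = -3.06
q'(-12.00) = 359.00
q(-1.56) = 2.06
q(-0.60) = -1.54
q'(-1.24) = -3.83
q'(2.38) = 30.27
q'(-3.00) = 8.00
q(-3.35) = -3.58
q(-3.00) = 0.00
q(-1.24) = 0.95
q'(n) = (n - 1)*(n + 1) + (n - 1)*(n + 3) + (n + 1)*(n + 3)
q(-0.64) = -1.39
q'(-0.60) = -3.52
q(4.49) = 143.51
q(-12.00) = -1287.00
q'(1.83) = 20.03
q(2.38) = 25.09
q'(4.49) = 86.42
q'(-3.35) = 12.57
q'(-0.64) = -3.61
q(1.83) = 11.35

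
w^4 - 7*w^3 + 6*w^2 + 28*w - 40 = (w - 5)*(w - 2)^2*(w + 2)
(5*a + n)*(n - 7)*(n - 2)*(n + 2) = 5*a*n^3 - 35*a*n^2 - 20*a*n + 140*a + n^4 - 7*n^3 - 4*n^2 + 28*n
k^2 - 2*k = k*(k - 2)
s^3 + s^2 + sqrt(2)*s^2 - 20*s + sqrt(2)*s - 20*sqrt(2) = (s - 4)*(s + 5)*(s + sqrt(2))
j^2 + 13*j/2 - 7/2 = (j - 1/2)*(j + 7)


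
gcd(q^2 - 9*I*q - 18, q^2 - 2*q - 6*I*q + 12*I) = q - 6*I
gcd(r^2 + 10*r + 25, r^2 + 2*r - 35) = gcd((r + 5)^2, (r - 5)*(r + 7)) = 1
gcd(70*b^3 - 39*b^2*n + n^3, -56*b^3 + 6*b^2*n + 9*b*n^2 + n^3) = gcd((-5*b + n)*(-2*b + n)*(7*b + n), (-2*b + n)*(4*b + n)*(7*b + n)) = 14*b^2 - 5*b*n - n^2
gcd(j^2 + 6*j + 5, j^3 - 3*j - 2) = j + 1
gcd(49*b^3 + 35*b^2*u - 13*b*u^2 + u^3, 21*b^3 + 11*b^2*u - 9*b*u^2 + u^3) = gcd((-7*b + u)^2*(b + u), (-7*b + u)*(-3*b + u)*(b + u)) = -7*b^2 - 6*b*u + u^2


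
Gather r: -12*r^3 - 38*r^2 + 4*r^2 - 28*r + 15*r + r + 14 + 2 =-12*r^3 - 34*r^2 - 12*r + 16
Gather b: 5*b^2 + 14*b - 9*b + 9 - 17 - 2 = 5*b^2 + 5*b - 10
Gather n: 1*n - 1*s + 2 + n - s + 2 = 2*n - 2*s + 4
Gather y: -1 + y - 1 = y - 2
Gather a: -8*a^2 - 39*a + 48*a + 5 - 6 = -8*a^2 + 9*a - 1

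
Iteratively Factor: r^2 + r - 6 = (r - 2)*(r + 3)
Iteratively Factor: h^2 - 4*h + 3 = (h - 3)*(h - 1)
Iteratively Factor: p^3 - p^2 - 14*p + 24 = (p - 3)*(p^2 + 2*p - 8) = (p - 3)*(p - 2)*(p + 4)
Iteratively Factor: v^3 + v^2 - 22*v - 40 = (v + 4)*(v^2 - 3*v - 10) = (v - 5)*(v + 4)*(v + 2)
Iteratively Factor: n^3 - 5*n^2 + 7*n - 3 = (n - 3)*(n^2 - 2*n + 1) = (n - 3)*(n - 1)*(n - 1)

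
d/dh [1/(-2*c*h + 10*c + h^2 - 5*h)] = (2*c - 2*h + 5)/(2*c*h - 10*c - h^2 + 5*h)^2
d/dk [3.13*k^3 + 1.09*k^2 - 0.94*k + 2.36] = 9.39*k^2 + 2.18*k - 0.94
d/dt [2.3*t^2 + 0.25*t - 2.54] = 4.6*t + 0.25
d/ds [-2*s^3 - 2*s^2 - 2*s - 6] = -6*s^2 - 4*s - 2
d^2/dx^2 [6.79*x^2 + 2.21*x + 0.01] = 13.5800000000000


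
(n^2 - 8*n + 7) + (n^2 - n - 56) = 2*n^2 - 9*n - 49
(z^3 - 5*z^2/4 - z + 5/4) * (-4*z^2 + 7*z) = -4*z^5 + 12*z^4 - 19*z^3/4 - 12*z^2 + 35*z/4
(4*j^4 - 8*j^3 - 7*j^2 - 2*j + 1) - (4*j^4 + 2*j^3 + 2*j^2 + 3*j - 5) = -10*j^3 - 9*j^2 - 5*j + 6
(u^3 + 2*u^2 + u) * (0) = 0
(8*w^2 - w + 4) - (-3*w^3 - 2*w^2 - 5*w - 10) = 3*w^3 + 10*w^2 + 4*w + 14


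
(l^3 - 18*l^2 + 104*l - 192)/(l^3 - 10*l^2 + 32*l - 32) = (l^2 - 14*l + 48)/(l^2 - 6*l + 8)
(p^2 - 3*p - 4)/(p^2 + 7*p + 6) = (p - 4)/(p + 6)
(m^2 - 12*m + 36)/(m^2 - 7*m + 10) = (m^2 - 12*m + 36)/(m^2 - 7*m + 10)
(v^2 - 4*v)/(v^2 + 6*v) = (v - 4)/(v + 6)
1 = 1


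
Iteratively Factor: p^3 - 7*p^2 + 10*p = (p - 5)*(p^2 - 2*p) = p*(p - 5)*(p - 2)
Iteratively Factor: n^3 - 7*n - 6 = (n + 2)*(n^2 - 2*n - 3) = (n + 1)*(n + 2)*(n - 3)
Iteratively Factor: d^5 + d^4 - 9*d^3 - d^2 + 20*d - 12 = (d - 1)*(d^4 + 2*d^3 - 7*d^2 - 8*d + 12) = (d - 1)*(d + 3)*(d^3 - d^2 - 4*d + 4) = (d - 1)^2*(d + 3)*(d^2 - 4) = (d - 2)*(d - 1)^2*(d + 3)*(d + 2)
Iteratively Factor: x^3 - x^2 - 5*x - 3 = (x + 1)*(x^2 - 2*x - 3) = (x + 1)^2*(x - 3)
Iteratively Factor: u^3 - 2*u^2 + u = (u)*(u^2 - 2*u + 1) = u*(u - 1)*(u - 1)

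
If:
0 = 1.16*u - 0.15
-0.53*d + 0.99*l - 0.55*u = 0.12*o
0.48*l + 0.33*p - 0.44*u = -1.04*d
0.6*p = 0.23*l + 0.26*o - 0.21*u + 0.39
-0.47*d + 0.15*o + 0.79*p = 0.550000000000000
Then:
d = -0.14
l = -0.00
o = 0.01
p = 0.61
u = 0.13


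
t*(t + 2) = t^2 + 2*t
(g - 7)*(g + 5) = g^2 - 2*g - 35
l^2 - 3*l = l*(l - 3)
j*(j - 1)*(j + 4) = j^3 + 3*j^2 - 4*j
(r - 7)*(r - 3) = r^2 - 10*r + 21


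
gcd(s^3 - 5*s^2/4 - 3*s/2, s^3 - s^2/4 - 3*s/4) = s^2 + 3*s/4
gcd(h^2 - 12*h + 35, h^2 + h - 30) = h - 5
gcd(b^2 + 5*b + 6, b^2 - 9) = b + 3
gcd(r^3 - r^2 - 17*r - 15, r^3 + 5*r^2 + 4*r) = r + 1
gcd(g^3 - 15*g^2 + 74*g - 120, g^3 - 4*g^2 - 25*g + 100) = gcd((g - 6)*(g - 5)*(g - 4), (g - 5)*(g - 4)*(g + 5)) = g^2 - 9*g + 20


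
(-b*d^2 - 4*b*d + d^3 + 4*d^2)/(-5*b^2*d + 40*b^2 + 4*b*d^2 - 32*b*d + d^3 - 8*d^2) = d*(d + 4)/(5*b*d - 40*b + d^2 - 8*d)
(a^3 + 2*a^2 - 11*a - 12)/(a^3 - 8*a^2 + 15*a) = (a^2 + 5*a + 4)/(a*(a - 5))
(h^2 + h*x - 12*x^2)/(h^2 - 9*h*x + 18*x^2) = (-h - 4*x)/(-h + 6*x)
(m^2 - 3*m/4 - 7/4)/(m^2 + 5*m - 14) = (4*m^2 - 3*m - 7)/(4*(m^2 + 5*m - 14))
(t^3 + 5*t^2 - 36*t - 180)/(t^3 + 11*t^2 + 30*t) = (t - 6)/t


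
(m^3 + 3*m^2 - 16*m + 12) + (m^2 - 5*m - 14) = m^3 + 4*m^2 - 21*m - 2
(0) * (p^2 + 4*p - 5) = 0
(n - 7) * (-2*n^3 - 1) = -2*n^4 + 14*n^3 - n + 7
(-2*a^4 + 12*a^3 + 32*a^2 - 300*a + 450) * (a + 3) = -2*a^5 + 6*a^4 + 68*a^3 - 204*a^2 - 450*a + 1350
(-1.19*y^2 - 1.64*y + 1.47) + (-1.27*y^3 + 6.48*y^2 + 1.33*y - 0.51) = -1.27*y^3 + 5.29*y^2 - 0.31*y + 0.96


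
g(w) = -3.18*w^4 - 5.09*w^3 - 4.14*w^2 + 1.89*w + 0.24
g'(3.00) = -503.82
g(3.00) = -426.36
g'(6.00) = -3345.03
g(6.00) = -5358.18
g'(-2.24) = 86.78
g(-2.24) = -47.62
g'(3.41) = -708.28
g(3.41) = -673.26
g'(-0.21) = 3.07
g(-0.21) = -0.30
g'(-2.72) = 167.41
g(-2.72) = -107.16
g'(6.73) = -4622.78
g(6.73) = -8249.69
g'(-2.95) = 219.98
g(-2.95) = -151.52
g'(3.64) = -844.04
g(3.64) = -851.47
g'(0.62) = -12.14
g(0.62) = -1.86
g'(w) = -12.72*w^3 - 15.27*w^2 - 8.28*w + 1.89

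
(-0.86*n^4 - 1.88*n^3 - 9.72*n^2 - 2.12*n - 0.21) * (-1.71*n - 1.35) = 1.4706*n^5 + 4.3758*n^4 + 19.1592*n^3 + 16.7472*n^2 + 3.2211*n + 0.2835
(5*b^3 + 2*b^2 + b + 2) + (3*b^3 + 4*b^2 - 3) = 8*b^3 + 6*b^2 + b - 1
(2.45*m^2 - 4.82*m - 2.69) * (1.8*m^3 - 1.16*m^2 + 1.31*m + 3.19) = 4.41*m^5 - 11.518*m^4 + 3.9587*m^3 + 4.6217*m^2 - 18.8997*m - 8.5811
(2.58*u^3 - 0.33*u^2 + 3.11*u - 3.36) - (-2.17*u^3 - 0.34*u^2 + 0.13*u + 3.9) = 4.75*u^3 + 0.01*u^2 + 2.98*u - 7.26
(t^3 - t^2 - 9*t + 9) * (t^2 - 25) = t^5 - t^4 - 34*t^3 + 34*t^2 + 225*t - 225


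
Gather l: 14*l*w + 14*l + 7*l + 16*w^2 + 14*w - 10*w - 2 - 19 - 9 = l*(14*w + 21) + 16*w^2 + 4*w - 30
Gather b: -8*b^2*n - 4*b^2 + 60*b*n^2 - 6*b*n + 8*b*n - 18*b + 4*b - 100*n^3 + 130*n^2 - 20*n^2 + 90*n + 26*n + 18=b^2*(-8*n - 4) + b*(60*n^2 + 2*n - 14) - 100*n^3 + 110*n^2 + 116*n + 18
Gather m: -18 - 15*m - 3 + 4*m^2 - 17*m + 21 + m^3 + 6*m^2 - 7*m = m^3 + 10*m^2 - 39*m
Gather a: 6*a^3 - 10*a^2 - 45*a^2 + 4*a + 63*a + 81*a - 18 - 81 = 6*a^3 - 55*a^2 + 148*a - 99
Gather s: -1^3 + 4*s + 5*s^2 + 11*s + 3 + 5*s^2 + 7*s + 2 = 10*s^2 + 22*s + 4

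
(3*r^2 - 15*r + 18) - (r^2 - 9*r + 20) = 2*r^2 - 6*r - 2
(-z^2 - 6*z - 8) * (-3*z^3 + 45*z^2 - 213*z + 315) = 3*z^5 - 27*z^4 - 33*z^3 + 603*z^2 - 186*z - 2520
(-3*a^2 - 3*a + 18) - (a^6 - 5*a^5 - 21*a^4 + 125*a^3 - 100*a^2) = -a^6 + 5*a^5 + 21*a^4 - 125*a^3 + 97*a^2 - 3*a + 18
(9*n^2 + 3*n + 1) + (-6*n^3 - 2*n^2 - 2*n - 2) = -6*n^3 + 7*n^2 + n - 1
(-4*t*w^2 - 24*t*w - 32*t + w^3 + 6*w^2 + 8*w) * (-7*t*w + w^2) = 28*t^2*w^3 + 168*t^2*w^2 + 224*t^2*w - 11*t*w^4 - 66*t*w^3 - 88*t*w^2 + w^5 + 6*w^4 + 8*w^3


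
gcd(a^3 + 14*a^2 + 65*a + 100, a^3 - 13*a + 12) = a + 4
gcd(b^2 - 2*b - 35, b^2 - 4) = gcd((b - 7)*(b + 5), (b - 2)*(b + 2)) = 1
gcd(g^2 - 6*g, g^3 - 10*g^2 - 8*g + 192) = g - 6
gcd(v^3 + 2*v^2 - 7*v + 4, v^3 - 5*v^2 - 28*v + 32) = v^2 + 3*v - 4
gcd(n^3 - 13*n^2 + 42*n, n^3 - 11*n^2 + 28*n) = n^2 - 7*n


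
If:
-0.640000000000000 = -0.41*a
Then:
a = 1.56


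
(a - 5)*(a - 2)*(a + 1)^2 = a^4 - 5*a^3 - 3*a^2 + 13*a + 10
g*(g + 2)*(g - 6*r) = g^3 - 6*g^2*r + 2*g^2 - 12*g*r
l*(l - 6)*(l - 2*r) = l^3 - 2*l^2*r - 6*l^2 + 12*l*r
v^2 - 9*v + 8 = (v - 8)*(v - 1)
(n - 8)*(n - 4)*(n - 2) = n^3 - 14*n^2 + 56*n - 64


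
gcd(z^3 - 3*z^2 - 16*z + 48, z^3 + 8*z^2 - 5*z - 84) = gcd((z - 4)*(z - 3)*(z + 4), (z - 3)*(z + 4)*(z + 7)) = z^2 + z - 12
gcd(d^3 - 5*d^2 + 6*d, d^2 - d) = d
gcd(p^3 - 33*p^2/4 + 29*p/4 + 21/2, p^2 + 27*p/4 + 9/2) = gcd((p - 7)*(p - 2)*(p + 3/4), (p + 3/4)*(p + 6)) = p + 3/4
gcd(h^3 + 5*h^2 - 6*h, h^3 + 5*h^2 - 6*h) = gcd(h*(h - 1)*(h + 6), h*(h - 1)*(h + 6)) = h^3 + 5*h^2 - 6*h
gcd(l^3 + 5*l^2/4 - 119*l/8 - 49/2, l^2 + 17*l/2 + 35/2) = l + 7/2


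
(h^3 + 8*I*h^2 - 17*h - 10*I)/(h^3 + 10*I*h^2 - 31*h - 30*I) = (h + I)/(h + 3*I)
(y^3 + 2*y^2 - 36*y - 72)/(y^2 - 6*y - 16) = (y^2 - 36)/(y - 8)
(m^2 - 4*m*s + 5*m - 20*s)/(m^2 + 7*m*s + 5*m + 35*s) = (m - 4*s)/(m + 7*s)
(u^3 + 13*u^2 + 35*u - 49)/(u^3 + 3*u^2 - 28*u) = (u^2 + 6*u - 7)/(u*(u - 4))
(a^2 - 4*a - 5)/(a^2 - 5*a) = (a + 1)/a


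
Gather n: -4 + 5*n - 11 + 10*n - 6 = 15*n - 21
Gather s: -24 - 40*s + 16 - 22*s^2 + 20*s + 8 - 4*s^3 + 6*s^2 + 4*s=-4*s^3 - 16*s^2 - 16*s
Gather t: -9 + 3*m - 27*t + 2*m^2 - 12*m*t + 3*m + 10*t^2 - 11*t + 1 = 2*m^2 + 6*m + 10*t^2 + t*(-12*m - 38) - 8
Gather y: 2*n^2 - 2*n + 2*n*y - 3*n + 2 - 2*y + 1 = 2*n^2 - 5*n + y*(2*n - 2) + 3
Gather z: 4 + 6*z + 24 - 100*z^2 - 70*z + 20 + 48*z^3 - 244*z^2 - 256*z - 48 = 48*z^3 - 344*z^2 - 320*z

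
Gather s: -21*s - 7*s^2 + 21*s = -7*s^2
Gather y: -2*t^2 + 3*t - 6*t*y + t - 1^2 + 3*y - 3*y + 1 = -2*t^2 - 6*t*y + 4*t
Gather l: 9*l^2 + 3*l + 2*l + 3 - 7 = 9*l^2 + 5*l - 4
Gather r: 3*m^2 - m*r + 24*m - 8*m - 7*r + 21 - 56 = 3*m^2 + 16*m + r*(-m - 7) - 35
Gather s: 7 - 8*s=7 - 8*s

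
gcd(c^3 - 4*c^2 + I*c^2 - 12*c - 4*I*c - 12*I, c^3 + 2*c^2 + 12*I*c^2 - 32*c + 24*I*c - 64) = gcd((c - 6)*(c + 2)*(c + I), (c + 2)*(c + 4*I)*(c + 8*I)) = c + 2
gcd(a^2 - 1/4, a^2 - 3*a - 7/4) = a + 1/2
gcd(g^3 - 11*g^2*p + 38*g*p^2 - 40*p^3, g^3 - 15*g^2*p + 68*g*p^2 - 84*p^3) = -g + 2*p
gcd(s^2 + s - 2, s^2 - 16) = 1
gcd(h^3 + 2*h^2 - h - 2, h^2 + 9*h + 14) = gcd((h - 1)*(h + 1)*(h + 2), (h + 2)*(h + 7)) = h + 2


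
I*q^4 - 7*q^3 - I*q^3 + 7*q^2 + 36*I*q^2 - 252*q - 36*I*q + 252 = (q - 6*I)*(q + 6*I)*(q + 7*I)*(I*q - I)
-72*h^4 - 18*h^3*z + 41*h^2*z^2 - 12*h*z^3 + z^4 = (-6*h + z)*(-4*h + z)*(-3*h + z)*(h + z)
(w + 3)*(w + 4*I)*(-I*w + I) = -I*w^3 + 4*w^2 - 2*I*w^2 + 8*w + 3*I*w - 12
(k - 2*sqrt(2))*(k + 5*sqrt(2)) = k^2 + 3*sqrt(2)*k - 20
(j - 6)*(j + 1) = j^2 - 5*j - 6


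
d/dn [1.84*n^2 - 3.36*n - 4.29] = 3.68*n - 3.36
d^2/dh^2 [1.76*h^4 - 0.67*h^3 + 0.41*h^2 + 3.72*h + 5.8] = 21.12*h^2 - 4.02*h + 0.82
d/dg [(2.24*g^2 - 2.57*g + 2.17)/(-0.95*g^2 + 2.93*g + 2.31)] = (4.1217*g^2 + 14.4718*g - 12.2948)/(0.9025*g^4 - 5.567*g^3 + 4.1959*g^2 + 13.5366*g + 5.3361)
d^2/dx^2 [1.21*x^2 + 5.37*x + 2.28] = 2.42000000000000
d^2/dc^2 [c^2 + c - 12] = 2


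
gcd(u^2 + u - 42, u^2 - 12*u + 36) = u - 6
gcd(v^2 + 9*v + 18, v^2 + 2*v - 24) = v + 6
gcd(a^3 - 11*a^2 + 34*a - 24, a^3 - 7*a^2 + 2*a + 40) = a - 4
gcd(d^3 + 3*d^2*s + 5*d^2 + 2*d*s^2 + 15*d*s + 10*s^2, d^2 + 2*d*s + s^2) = d + s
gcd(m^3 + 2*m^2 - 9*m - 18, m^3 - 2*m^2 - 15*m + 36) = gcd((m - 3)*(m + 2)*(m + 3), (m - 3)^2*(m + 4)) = m - 3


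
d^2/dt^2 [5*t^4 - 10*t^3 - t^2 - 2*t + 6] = 60*t^2 - 60*t - 2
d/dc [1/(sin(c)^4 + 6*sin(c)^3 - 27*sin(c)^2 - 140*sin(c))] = 2*(-2*sin(c)^3 - 9*sin(c)^2 + 27*sin(c) + 70)*cos(c)/((sin(c)^3 + 6*sin(c)^2 - 27*sin(c) - 140)^2*sin(c)^2)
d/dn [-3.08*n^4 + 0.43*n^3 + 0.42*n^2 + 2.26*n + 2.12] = -12.32*n^3 + 1.29*n^2 + 0.84*n + 2.26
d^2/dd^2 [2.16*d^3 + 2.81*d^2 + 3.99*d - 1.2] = 12.96*d + 5.62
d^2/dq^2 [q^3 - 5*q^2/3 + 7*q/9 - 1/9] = 6*q - 10/3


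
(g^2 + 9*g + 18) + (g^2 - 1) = 2*g^2 + 9*g + 17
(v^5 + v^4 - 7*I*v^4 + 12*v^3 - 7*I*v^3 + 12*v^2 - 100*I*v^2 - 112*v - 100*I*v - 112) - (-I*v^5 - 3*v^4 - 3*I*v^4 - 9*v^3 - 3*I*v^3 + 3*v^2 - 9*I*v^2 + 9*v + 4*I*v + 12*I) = v^5 + I*v^5 + 4*v^4 - 4*I*v^4 + 21*v^3 - 4*I*v^3 + 9*v^2 - 91*I*v^2 - 121*v - 104*I*v - 112 - 12*I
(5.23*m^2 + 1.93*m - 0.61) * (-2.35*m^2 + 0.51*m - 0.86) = -12.2905*m^4 - 1.8682*m^3 - 2.08*m^2 - 1.9709*m + 0.5246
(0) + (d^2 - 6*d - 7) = d^2 - 6*d - 7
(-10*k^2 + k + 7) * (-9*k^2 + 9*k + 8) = 90*k^4 - 99*k^3 - 134*k^2 + 71*k + 56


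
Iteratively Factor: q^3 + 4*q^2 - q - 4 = (q + 1)*(q^2 + 3*q - 4) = (q + 1)*(q + 4)*(q - 1)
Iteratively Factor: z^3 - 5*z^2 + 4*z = (z - 1)*(z^2 - 4*z) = (z - 4)*(z - 1)*(z)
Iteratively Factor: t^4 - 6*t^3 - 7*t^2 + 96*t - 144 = (t - 4)*(t^3 - 2*t^2 - 15*t + 36) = (t - 4)*(t - 3)*(t^2 + t - 12) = (t - 4)*(t - 3)^2*(t + 4)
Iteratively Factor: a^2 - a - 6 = (a - 3)*(a + 2)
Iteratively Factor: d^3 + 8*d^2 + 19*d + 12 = (d + 1)*(d^2 + 7*d + 12) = (d + 1)*(d + 3)*(d + 4)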